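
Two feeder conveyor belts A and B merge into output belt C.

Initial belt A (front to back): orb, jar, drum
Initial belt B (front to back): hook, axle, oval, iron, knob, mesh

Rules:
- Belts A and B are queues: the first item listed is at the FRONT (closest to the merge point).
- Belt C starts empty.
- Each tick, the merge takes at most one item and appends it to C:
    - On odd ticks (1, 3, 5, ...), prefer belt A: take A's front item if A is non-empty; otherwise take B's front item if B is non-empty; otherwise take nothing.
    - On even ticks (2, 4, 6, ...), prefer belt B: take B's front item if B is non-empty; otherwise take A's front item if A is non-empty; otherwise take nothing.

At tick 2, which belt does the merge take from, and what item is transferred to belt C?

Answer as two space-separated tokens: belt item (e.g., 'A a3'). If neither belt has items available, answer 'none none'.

Answer: B hook

Derivation:
Tick 1: prefer A, take orb from A; A=[jar,drum] B=[hook,axle,oval,iron,knob,mesh] C=[orb]
Tick 2: prefer B, take hook from B; A=[jar,drum] B=[axle,oval,iron,knob,mesh] C=[orb,hook]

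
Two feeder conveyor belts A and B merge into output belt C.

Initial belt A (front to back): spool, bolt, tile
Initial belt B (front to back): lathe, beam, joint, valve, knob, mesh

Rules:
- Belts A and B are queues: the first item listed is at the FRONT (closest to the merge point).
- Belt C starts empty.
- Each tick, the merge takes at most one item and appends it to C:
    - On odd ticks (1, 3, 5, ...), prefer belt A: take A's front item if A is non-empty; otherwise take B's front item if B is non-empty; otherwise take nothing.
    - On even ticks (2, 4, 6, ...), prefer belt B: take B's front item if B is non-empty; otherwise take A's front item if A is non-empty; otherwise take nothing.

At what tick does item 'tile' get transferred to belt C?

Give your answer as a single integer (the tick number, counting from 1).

Answer: 5

Derivation:
Tick 1: prefer A, take spool from A; A=[bolt,tile] B=[lathe,beam,joint,valve,knob,mesh] C=[spool]
Tick 2: prefer B, take lathe from B; A=[bolt,tile] B=[beam,joint,valve,knob,mesh] C=[spool,lathe]
Tick 3: prefer A, take bolt from A; A=[tile] B=[beam,joint,valve,knob,mesh] C=[spool,lathe,bolt]
Tick 4: prefer B, take beam from B; A=[tile] B=[joint,valve,knob,mesh] C=[spool,lathe,bolt,beam]
Tick 5: prefer A, take tile from A; A=[-] B=[joint,valve,knob,mesh] C=[spool,lathe,bolt,beam,tile]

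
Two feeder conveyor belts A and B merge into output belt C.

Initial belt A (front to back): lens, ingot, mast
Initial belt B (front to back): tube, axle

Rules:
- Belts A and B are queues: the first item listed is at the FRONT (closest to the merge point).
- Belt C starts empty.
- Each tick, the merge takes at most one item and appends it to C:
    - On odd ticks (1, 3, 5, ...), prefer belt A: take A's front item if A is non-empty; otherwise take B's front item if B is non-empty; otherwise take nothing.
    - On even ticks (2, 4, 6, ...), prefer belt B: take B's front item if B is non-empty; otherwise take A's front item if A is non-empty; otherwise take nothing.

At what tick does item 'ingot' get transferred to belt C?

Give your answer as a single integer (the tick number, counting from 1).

Tick 1: prefer A, take lens from A; A=[ingot,mast] B=[tube,axle] C=[lens]
Tick 2: prefer B, take tube from B; A=[ingot,mast] B=[axle] C=[lens,tube]
Tick 3: prefer A, take ingot from A; A=[mast] B=[axle] C=[lens,tube,ingot]

Answer: 3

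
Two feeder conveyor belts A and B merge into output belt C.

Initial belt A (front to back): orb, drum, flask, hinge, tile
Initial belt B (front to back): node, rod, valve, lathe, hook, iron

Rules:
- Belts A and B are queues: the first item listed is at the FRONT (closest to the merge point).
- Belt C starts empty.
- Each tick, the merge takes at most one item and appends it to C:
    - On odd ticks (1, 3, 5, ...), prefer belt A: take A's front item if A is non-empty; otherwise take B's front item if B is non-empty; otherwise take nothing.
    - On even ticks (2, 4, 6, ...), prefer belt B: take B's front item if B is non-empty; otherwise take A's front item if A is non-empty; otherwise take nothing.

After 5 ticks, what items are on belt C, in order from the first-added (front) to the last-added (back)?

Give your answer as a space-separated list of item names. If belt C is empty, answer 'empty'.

Tick 1: prefer A, take orb from A; A=[drum,flask,hinge,tile] B=[node,rod,valve,lathe,hook,iron] C=[orb]
Tick 2: prefer B, take node from B; A=[drum,flask,hinge,tile] B=[rod,valve,lathe,hook,iron] C=[orb,node]
Tick 3: prefer A, take drum from A; A=[flask,hinge,tile] B=[rod,valve,lathe,hook,iron] C=[orb,node,drum]
Tick 4: prefer B, take rod from B; A=[flask,hinge,tile] B=[valve,lathe,hook,iron] C=[orb,node,drum,rod]
Tick 5: prefer A, take flask from A; A=[hinge,tile] B=[valve,lathe,hook,iron] C=[orb,node,drum,rod,flask]

Answer: orb node drum rod flask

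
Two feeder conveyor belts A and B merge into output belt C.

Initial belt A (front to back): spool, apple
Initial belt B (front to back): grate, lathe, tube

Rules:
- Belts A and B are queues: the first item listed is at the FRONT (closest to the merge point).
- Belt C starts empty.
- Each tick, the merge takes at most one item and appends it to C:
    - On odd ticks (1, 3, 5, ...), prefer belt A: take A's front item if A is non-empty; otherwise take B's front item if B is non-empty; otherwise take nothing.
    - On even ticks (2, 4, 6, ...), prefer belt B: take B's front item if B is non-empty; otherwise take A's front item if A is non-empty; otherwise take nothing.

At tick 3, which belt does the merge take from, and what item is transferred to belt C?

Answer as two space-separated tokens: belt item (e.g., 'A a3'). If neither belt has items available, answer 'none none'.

Tick 1: prefer A, take spool from A; A=[apple] B=[grate,lathe,tube] C=[spool]
Tick 2: prefer B, take grate from B; A=[apple] B=[lathe,tube] C=[spool,grate]
Tick 3: prefer A, take apple from A; A=[-] B=[lathe,tube] C=[spool,grate,apple]

Answer: A apple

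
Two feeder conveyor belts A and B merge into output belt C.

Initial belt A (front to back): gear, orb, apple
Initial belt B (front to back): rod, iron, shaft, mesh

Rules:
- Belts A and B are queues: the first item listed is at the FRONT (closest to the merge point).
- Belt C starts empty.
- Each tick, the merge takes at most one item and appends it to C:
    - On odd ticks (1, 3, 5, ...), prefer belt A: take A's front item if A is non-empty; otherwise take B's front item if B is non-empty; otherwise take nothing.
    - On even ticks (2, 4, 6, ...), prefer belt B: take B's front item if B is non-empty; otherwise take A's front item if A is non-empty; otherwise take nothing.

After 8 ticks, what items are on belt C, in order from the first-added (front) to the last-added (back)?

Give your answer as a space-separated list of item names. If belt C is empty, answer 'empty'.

Tick 1: prefer A, take gear from A; A=[orb,apple] B=[rod,iron,shaft,mesh] C=[gear]
Tick 2: prefer B, take rod from B; A=[orb,apple] B=[iron,shaft,mesh] C=[gear,rod]
Tick 3: prefer A, take orb from A; A=[apple] B=[iron,shaft,mesh] C=[gear,rod,orb]
Tick 4: prefer B, take iron from B; A=[apple] B=[shaft,mesh] C=[gear,rod,orb,iron]
Tick 5: prefer A, take apple from A; A=[-] B=[shaft,mesh] C=[gear,rod,orb,iron,apple]
Tick 6: prefer B, take shaft from B; A=[-] B=[mesh] C=[gear,rod,orb,iron,apple,shaft]
Tick 7: prefer A, take mesh from B; A=[-] B=[-] C=[gear,rod,orb,iron,apple,shaft,mesh]
Tick 8: prefer B, both empty, nothing taken; A=[-] B=[-] C=[gear,rod,orb,iron,apple,shaft,mesh]

Answer: gear rod orb iron apple shaft mesh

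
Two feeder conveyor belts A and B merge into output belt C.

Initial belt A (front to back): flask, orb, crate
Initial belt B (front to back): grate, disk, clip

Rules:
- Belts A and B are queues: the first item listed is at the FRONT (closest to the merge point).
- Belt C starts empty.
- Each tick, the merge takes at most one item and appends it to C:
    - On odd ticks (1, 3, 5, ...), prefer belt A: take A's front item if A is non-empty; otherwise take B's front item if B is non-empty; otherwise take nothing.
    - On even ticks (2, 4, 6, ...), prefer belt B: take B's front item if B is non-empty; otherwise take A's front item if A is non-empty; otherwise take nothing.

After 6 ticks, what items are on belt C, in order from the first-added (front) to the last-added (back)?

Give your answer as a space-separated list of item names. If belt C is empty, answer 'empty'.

Tick 1: prefer A, take flask from A; A=[orb,crate] B=[grate,disk,clip] C=[flask]
Tick 2: prefer B, take grate from B; A=[orb,crate] B=[disk,clip] C=[flask,grate]
Tick 3: prefer A, take orb from A; A=[crate] B=[disk,clip] C=[flask,grate,orb]
Tick 4: prefer B, take disk from B; A=[crate] B=[clip] C=[flask,grate,orb,disk]
Tick 5: prefer A, take crate from A; A=[-] B=[clip] C=[flask,grate,orb,disk,crate]
Tick 6: prefer B, take clip from B; A=[-] B=[-] C=[flask,grate,orb,disk,crate,clip]

Answer: flask grate orb disk crate clip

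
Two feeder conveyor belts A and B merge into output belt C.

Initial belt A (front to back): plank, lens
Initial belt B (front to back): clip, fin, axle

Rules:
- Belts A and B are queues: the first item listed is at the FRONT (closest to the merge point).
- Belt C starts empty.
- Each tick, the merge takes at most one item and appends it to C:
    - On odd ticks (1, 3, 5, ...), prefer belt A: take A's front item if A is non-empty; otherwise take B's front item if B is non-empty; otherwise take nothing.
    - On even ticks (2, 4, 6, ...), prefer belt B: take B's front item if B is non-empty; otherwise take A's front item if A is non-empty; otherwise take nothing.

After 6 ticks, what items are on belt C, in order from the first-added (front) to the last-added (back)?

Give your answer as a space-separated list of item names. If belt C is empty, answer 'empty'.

Answer: plank clip lens fin axle

Derivation:
Tick 1: prefer A, take plank from A; A=[lens] B=[clip,fin,axle] C=[plank]
Tick 2: prefer B, take clip from B; A=[lens] B=[fin,axle] C=[plank,clip]
Tick 3: prefer A, take lens from A; A=[-] B=[fin,axle] C=[plank,clip,lens]
Tick 4: prefer B, take fin from B; A=[-] B=[axle] C=[plank,clip,lens,fin]
Tick 5: prefer A, take axle from B; A=[-] B=[-] C=[plank,clip,lens,fin,axle]
Tick 6: prefer B, both empty, nothing taken; A=[-] B=[-] C=[plank,clip,lens,fin,axle]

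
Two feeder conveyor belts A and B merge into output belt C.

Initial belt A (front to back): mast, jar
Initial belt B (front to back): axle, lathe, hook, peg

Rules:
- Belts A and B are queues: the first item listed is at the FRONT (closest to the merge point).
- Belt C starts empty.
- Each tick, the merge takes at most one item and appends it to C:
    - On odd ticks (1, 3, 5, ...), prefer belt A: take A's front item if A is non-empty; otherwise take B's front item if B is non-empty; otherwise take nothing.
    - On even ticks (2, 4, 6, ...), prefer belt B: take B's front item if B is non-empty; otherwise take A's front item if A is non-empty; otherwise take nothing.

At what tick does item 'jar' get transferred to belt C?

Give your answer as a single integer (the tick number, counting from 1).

Tick 1: prefer A, take mast from A; A=[jar] B=[axle,lathe,hook,peg] C=[mast]
Tick 2: prefer B, take axle from B; A=[jar] B=[lathe,hook,peg] C=[mast,axle]
Tick 3: prefer A, take jar from A; A=[-] B=[lathe,hook,peg] C=[mast,axle,jar]

Answer: 3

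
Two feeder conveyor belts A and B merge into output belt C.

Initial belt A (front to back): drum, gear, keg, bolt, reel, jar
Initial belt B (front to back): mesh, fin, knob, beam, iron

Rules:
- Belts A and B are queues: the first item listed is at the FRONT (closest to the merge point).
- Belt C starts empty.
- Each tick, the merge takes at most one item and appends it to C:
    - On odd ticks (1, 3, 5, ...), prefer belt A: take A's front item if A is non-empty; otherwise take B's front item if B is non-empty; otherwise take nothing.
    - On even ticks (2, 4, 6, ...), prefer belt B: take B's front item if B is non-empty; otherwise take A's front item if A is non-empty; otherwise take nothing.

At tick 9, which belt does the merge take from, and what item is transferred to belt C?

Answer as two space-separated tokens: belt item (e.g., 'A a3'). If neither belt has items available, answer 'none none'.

Answer: A reel

Derivation:
Tick 1: prefer A, take drum from A; A=[gear,keg,bolt,reel,jar] B=[mesh,fin,knob,beam,iron] C=[drum]
Tick 2: prefer B, take mesh from B; A=[gear,keg,bolt,reel,jar] B=[fin,knob,beam,iron] C=[drum,mesh]
Tick 3: prefer A, take gear from A; A=[keg,bolt,reel,jar] B=[fin,knob,beam,iron] C=[drum,mesh,gear]
Tick 4: prefer B, take fin from B; A=[keg,bolt,reel,jar] B=[knob,beam,iron] C=[drum,mesh,gear,fin]
Tick 5: prefer A, take keg from A; A=[bolt,reel,jar] B=[knob,beam,iron] C=[drum,mesh,gear,fin,keg]
Tick 6: prefer B, take knob from B; A=[bolt,reel,jar] B=[beam,iron] C=[drum,mesh,gear,fin,keg,knob]
Tick 7: prefer A, take bolt from A; A=[reel,jar] B=[beam,iron] C=[drum,mesh,gear,fin,keg,knob,bolt]
Tick 8: prefer B, take beam from B; A=[reel,jar] B=[iron] C=[drum,mesh,gear,fin,keg,knob,bolt,beam]
Tick 9: prefer A, take reel from A; A=[jar] B=[iron] C=[drum,mesh,gear,fin,keg,knob,bolt,beam,reel]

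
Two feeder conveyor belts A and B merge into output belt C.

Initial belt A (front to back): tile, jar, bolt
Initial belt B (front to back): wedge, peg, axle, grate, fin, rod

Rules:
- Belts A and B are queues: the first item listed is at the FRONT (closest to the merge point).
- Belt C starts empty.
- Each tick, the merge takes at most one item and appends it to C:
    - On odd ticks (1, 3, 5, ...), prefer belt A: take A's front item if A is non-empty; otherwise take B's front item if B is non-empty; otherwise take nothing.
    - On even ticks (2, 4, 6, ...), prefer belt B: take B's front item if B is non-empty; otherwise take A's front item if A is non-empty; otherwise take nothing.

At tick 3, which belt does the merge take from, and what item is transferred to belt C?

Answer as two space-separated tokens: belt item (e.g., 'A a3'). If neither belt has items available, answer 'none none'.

Tick 1: prefer A, take tile from A; A=[jar,bolt] B=[wedge,peg,axle,grate,fin,rod] C=[tile]
Tick 2: prefer B, take wedge from B; A=[jar,bolt] B=[peg,axle,grate,fin,rod] C=[tile,wedge]
Tick 3: prefer A, take jar from A; A=[bolt] B=[peg,axle,grate,fin,rod] C=[tile,wedge,jar]

Answer: A jar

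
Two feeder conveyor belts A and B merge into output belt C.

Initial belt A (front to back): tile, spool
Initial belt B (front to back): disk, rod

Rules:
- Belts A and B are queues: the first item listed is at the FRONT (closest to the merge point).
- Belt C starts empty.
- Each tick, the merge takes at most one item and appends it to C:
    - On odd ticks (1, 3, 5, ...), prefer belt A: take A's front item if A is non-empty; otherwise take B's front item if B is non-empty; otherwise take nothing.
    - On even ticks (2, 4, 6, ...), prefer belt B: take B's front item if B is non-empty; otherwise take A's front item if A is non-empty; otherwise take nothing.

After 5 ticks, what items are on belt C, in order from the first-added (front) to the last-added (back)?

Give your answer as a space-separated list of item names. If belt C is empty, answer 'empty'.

Tick 1: prefer A, take tile from A; A=[spool] B=[disk,rod] C=[tile]
Tick 2: prefer B, take disk from B; A=[spool] B=[rod] C=[tile,disk]
Tick 3: prefer A, take spool from A; A=[-] B=[rod] C=[tile,disk,spool]
Tick 4: prefer B, take rod from B; A=[-] B=[-] C=[tile,disk,spool,rod]
Tick 5: prefer A, both empty, nothing taken; A=[-] B=[-] C=[tile,disk,spool,rod]

Answer: tile disk spool rod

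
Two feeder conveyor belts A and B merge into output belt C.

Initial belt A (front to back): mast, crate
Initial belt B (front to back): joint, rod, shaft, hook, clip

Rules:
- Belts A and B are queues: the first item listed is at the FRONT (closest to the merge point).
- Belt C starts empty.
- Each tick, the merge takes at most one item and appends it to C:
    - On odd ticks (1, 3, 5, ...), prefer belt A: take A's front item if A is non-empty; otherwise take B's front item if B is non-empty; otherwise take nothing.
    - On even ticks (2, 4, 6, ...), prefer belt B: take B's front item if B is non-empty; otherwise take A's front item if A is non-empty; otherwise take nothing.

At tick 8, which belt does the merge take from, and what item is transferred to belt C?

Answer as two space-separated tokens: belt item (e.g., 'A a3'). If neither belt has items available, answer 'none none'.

Answer: none none

Derivation:
Tick 1: prefer A, take mast from A; A=[crate] B=[joint,rod,shaft,hook,clip] C=[mast]
Tick 2: prefer B, take joint from B; A=[crate] B=[rod,shaft,hook,clip] C=[mast,joint]
Tick 3: prefer A, take crate from A; A=[-] B=[rod,shaft,hook,clip] C=[mast,joint,crate]
Tick 4: prefer B, take rod from B; A=[-] B=[shaft,hook,clip] C=[mast,joint,crate,rod]
Tick 5: prefer A, take shaft from B; A=[-] B=[hook,clip] C=[mast,joint,crate,rod,shaft]
Tick 6: prefer B, take hook from B; A=[-] B=[clip] C=[mast,joint,crate,rod,shaft,hook]
Tick 7: prefer A, take clip from B; A=[-] B=[-] C=[mast,joint,crate,rod,shaft,hook,clip]
Tick 8: prefer B, both empty, nothing taken; A=[-] B=[-] C=[mast,joint,crate,rod,shaft,hook,clip]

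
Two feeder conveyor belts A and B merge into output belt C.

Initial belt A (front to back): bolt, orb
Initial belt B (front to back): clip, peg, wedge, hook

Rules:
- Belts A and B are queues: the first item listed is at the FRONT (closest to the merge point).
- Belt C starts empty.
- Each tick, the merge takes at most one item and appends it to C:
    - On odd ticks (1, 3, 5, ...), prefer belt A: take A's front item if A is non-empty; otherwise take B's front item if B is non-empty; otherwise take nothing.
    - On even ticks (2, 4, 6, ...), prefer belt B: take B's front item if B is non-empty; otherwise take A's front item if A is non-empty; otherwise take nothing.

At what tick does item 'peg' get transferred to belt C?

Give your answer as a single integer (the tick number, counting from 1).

Answer: 4

Derivation:
Tick 1: prefer A, take bolt from A; A=[orb] B=[clip,peg,wedge,hook] C=[bolt]
Tick 2: prefer B, take clip from B; A=[orb] B=[peg,wedge,hook] C=[bolt,clip]
Tick 3: prefer A, take orb from A; A=[-] B=[peg,wedge,hook] C=[bolt,clip,orb]
Tick 4: prefer B, take peg from B; A=[-] B=[wedge,hook] C=[bolt,clip,orb,peg]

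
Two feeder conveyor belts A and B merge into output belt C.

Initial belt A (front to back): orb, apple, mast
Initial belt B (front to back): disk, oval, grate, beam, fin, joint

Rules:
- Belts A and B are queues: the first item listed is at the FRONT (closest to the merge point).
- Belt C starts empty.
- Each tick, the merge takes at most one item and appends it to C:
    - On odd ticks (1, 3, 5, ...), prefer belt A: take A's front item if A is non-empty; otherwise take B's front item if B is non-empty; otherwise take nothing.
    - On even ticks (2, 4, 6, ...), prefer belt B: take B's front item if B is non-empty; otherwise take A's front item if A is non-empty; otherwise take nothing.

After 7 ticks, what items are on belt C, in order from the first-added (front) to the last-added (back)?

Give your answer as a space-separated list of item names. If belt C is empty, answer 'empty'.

Answer: orb disk apple oval mast grate beam

Derivation:
Tick 1: prefer A, take orb from A; A=[apple,mast] B=[disk,oval,grate,beam,fin,joint] C=[orb]
Tick 2: prefer B, take disk from B; A=[apple,mast] B=[oval,grate,beam,fin,joint] C=[orb,disk]
Tick 3: prefer A, take apple from A; A=[mast] B=[oval,grate,beam,fin,joint] C=[orb,disk,apple]
Tick 4: prefer B, take oval from B; A=[mast] B=[grate,beam,fin,joint] C=[orb,disk,apple,oval]
Tick 5: prefer A, take mast from A; A=[-] B=[grate,beam,fin,joint] C=[orb,disk,apple,oval,mast]
Tick 6: prefer B, take grate from B; A=[-] B=[beam,fin,joint] C=[orb,disk,apple,oval,mast,grate]
Tick 7: prefer A, take beam from B; A=[-] B=[fin,joint] C=[orb,disk,apple,oval,mast,grate,beam]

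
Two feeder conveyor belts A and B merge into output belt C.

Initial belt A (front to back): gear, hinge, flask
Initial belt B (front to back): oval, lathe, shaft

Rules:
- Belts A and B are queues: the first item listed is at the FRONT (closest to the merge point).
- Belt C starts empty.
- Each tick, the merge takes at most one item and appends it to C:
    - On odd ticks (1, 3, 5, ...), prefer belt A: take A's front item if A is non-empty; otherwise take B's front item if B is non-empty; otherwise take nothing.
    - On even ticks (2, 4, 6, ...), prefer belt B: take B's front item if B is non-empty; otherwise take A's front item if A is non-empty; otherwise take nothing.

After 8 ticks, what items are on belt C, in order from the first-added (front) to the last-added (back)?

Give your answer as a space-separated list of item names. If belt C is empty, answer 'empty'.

Tick 1: prefer A, take gear from A; A=[hinge,flask] B=[oval,lathe,shaft] C=[gear]
Tick 2: prefer B, take oval from B; A=[hinge,flask] B=[lathe,shaft] C=[gear,oval]
Tick 3: prefer A, take hinge from A; A=[flask] B=[lathe,shaft] C=[gear,oval,hinge]
Tick 4: prefer B, take lathe from B; A=[flask] B=[shaft] C=[gear,oval,hinge,lathe]
Tick 5: prefer A, take flask from A; A=[-] B=[shaft] C=[gear,oval,hinge,lathe,flask]
Tick 6: prefer B, take shaft from B; A=[-] B=[-] C=[gear,oval,hinge,lathe,flask,shaft]
Tick 7: prefer A, both empty, nothing taken; A=[-] B=[-] C=[gear,oval,hinge,lathe,flask,shaft]
Tick 8: prefer B, both empty, nothing taken; A=[-] B=[-] C=[gear,oval,hinge,lathe,flask,shaft]

Answer: gear oval hinge lathe flask shaft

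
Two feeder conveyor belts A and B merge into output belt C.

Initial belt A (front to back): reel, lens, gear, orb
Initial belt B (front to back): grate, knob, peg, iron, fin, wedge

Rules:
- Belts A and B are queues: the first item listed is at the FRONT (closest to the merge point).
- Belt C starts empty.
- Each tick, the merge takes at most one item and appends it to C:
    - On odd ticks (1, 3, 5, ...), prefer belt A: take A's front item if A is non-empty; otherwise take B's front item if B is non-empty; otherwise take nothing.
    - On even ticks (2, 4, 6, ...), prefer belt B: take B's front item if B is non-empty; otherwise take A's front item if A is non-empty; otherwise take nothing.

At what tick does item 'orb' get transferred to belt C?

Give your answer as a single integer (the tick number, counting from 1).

Tick 1: prefer A, take reel from A; A=[lens,gear,orb] B=[grate,knob,peg,iron,fin,wedge] C=[reel]
Tick 2: prefer B, take grate from B; A=[lens,gear,orb] B=[knob,peg,iron,fin,wedge] C=[reel,grate]
Tick 3: prefer A, take lens from A; A=[gear,orb] B=[knob,peg,iron,fin,wedge] C=[reel,grate,lens]
Tick 4: prefer B, take knob from B; A=[gear,orb] B=[peg,iron,fin,wedge] C=[reel,grate,lens,knob]
Tick 5: prefer A, take gear from A; A=[orb] B=[peg,iron,fin,wedge] C=[reel,grate,lens,knob,gear]
Tick 6: prefer B, take peg from B; A=[orb] B=[iron,fin,wedge] C=[reel,grate,lens,knob,gear,peg]
Tick 7: prefer A, take orb from A; A=[-] B=[iron,fin,wedge] C=[reel,grate,lens,knob,gear,peg,orb]

Answer: 7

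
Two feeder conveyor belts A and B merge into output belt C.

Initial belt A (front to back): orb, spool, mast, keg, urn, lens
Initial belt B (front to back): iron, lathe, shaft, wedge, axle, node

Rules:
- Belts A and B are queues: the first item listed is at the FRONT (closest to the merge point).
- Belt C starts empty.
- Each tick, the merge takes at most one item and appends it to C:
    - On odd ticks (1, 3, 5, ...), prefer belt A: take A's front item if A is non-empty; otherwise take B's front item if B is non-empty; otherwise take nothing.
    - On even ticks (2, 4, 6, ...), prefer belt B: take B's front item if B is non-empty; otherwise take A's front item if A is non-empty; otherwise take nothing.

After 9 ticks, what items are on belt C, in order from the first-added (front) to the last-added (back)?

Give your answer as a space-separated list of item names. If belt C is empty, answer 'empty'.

Answer: orb iron spool lathe mast shaft keg wedge urn

Derivation:
Tick 1: prefer A, take orb from A; A=[spool,mast,keg,urn,lens] B=[iron,lathe,shaft,wedge,axle,node] C=[orb]
Tick 2: prefer B, take iron from B; A=[spool,mast,keg,urn,lens] B=[lathe,shaft,wedge,axle,node] C=[orb,iron]
Tick 3: prefer A, take spool from A; A=[mast,keg,urn,lens] B=[lathe,shaft,wedge,axle,node] C=[orb,iron,spool]
Tick 4: prefer B, take lathe from B; A=[mast,keg,urn,lens] B=[shaft,wedge,axle,node] C=[orb,iron,spool,lathe]
Tick 5: prefer A, take mast from A; A=[keg,urn,lens] B=[shaft,wedge,axle,node] C=[orb,iron,spool,lathe,mast]
Tick 6: prefer B, take shaft from B; A=[keg,urn,lens] B=[wedge,axle,node] C=[orb,iron,spool,lathe,mast,shaft]
Tick 7: prefer A, take keg from A; A=[urn,lens] B=[wedge,axle,node] C=[orb,iron,spool,lathe,mast,shaft,keg]
Tick 8: prefer B, take wedge from B; A=[urn,lens] B=[axle,node] C=[orb,iron,spool,lathe,mast,shaft,keg,wedge]
Tick 9: prefer A, take urn from A; A=[lens] B=[axle,node] C=[orb,iron,spool,lathe,mast,shaft,keg,wedge,urn]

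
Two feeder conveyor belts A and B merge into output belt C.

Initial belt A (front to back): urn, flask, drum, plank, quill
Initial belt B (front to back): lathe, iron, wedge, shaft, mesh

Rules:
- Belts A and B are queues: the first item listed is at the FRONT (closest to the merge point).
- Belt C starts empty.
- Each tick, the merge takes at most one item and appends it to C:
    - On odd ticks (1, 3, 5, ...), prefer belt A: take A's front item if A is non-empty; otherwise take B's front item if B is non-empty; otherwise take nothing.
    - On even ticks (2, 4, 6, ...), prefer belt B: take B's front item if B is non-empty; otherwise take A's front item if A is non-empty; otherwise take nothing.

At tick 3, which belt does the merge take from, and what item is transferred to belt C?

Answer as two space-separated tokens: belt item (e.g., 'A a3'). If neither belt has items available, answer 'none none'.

Answer: A flask

Derivation:
Tick 1: prefer A, take urn from A; A=[flask,drum,plank,quill] B=[lathe,iron,wedge,shaft,mesh] C=[urn]
Tick 2: prefer B, take lathe from B; A=[flask,drum,plank,quill] B=[iron,wedge,shaft,mesh] C=[urn,lathe]
Tick 3: prefer A, take flask from A; A=[drum,plank,quill] B=[iron,wedge,shaft,mesh] C=[urn,lathe,flask]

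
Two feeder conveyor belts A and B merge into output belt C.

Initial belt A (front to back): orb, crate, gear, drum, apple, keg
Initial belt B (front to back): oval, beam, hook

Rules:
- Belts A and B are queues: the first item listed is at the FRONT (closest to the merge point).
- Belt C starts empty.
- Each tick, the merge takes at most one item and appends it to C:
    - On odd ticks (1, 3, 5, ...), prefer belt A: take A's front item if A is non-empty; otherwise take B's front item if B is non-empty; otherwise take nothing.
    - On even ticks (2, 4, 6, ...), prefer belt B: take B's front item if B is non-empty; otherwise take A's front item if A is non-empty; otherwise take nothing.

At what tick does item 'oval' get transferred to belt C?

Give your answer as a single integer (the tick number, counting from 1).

Tick 1: prefer A, take orb from A; A=[crate,gear,drum,apple,keg] B=[oval,beam,hook] C=[orb]
Tick 2: prefer B, take oval from B; A=[crate,gear,drum,apple,keg] B=[beam,hook] C=[orb,oval]

Answer: 2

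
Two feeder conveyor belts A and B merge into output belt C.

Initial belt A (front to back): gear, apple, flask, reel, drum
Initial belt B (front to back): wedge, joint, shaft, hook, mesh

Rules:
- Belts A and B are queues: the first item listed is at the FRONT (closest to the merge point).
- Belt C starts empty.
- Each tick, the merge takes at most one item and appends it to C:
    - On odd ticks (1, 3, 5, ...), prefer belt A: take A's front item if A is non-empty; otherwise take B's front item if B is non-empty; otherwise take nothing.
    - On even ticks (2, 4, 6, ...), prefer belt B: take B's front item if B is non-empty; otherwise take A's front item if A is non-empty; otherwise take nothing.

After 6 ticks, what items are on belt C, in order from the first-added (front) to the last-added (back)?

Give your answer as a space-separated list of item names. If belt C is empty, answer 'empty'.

Tick 1: prefer A, take gear from A; A=[apple,flask,reel,drum] B=[wedge,joint,shaft,hook,mesh] C=[gear]
Tick 2: prefer B, take wedge from B; A=[apple,flask,reel,drum] B=[joint,shaft,hook,mesh] C=[gear,wedge]
Tick 3: prefer A, take apple from A; A=[flask,reel,drum] B=[joint,shaft,hook,mesh] C=[gear,wedge,apple]
Tick 4: prefer B, take joint from B; A=[flask,reel,drum] B=[shaft,hook,mesh] C=[gear,wedge,apple,joint]
Tick 5: prefer A, take flask from A; A=[reel,drum] B=[shaft,hook,mesh] C=[gear,wedge,apple,joint,flask]
Tick 6: prefer B, take shaft from B; A=[reel,drum] B=[hook,mesh] C=[gear,wedge,apple,joint,flask,shaft]

Answer: gear wedge apple joint flask shaft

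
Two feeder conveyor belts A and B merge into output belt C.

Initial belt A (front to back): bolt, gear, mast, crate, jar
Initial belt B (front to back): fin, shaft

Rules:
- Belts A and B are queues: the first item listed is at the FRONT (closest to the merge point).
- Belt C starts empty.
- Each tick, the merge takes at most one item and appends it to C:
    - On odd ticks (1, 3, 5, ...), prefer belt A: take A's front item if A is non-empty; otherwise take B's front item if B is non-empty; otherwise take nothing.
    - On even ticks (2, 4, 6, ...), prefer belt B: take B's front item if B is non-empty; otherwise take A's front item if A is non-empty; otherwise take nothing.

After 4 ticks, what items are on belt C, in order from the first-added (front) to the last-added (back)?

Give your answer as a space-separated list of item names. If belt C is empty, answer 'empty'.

Tick 1: prefer A, take bolt from A; A=[gear,mast,crate,jar] B=[fin,shaft] C=[bolt]
Tick 2: prefer B, take fin from B; A=[gear,mast,crate,jar] B=[shaft] C=[bolt,fin]
Tick 3: prefer A, take gear from A; A=[mast,crate,jar] B=[shaft] C=[bolt,fin,gear]
Tick 4: prefer B, take shaft from B; A=[mast,crate,jar] B=[-] C=[bolt,fin,gear,shaft]

Answer: bolt fin gear shaft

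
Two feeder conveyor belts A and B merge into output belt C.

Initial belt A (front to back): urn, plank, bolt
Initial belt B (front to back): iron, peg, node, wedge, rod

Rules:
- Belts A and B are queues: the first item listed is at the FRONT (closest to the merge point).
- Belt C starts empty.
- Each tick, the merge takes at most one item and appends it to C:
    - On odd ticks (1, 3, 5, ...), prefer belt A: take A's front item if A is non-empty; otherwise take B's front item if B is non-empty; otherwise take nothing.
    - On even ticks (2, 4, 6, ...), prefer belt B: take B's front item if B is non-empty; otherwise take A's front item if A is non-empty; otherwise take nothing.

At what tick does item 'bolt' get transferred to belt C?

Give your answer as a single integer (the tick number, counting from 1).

Tick 1: prefer A, take urn from A; A=[plank,bolt] B=[iron,peg,node,wedge,rod] C=[urn]
Tick 2: prefer B, take iron from B; A=[plank,bolt] B=[peg,node,wedge,rod] C=[urn,iron]
Tick 3: prefer A, take plank from A; A=[bolt] B=[peg,node,wedge,rod] C=[urn,iron,plank]
Tick 4: prefer B, take peg from B; A=[bolt] B=[node,wedge,rod] C=[urn,iron,plank,peg]
Tick 5: prefer A, take bolt from A; A=[-] B=[node,wedge,rod] C=[urn,iron,plank,peg,bolt]

Answer: 5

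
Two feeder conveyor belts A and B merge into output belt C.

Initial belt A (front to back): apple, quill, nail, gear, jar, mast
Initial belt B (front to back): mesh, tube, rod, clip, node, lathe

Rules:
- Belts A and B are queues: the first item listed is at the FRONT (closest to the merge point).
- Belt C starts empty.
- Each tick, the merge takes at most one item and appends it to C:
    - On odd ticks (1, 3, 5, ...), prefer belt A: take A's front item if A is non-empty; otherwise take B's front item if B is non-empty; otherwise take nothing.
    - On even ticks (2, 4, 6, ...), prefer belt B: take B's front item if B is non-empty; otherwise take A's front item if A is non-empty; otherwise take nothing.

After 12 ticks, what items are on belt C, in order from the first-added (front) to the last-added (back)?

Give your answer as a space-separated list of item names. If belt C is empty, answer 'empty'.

Tick 1: prefer A, take apple from A; A=[quill,nail,gear,jar,mast] B=[mesh,tube,rod,clip,node,lathe] C=[apple]
Tick 2: prefer B, take mesh from B; A=[quill,nail,gear,jar,mast] B=[tube,rod,clip,node,lathe] C=[apple,mesh]
Tick 3: prefer A, take quill from A; A=[nail,gear,jar,mast] B=[tube,rod,clip,node,lathe] C=[apple,mesh,quill]
Tick 4: prefer B, take tube from B; A=[nail,gear,jar,mast] B=[rod,clip,node,lathe] C=[apple,mesh,quill,tube]
Tick 5: prefer A, take nail from A; A=[gear,jar,mast] B=[rod,clip,node,lathe] C=[apple,mesh,quill,tube,nail]
Tick 6: prefer B, take rod from B; A=[gear,jar,mast] B=[clip,node,lathe] C=[apple,mesh,quill,tube,nail,rod]
Tick 7: prefer A, take gear from A; A=[jar,mast] B=[clip,node,lathe] C=[apple,mesh,quill,tube,nail,rod,gear]
Tick 8: prefer B, take clip from B; A=[jar,mast] B=[node,lathe] C=[apple,mesh,quill,tube,nail,rod,gear,clip]
Tick 9: prefer A, take jar from A; A=[mast] B=[node,lathe] C=[apple,mesh,quill,tube,nail,rod,gear,clip,jar]
Tick 10: prefer B, take node from B; A=[mast] B=[lathe] C=[apple,mesh,quill,tube,nail,rod,gear,clip,jar,node]
Tick 11: prefer A, take mast from A; A=[-] B=[lathe] C=[apple,mesh,quill,tube,nail,rod,gear,clip,jar,node,mast]
Tick 12: prefer B, take lathe from B; A=[-] B=[-] C=[apple,mesh,quill,tube,nail,rod,gear,clip,jar,node,mast,lathe]

Answer: apple mesh quill tube nail rod gear clip jar node mast lathe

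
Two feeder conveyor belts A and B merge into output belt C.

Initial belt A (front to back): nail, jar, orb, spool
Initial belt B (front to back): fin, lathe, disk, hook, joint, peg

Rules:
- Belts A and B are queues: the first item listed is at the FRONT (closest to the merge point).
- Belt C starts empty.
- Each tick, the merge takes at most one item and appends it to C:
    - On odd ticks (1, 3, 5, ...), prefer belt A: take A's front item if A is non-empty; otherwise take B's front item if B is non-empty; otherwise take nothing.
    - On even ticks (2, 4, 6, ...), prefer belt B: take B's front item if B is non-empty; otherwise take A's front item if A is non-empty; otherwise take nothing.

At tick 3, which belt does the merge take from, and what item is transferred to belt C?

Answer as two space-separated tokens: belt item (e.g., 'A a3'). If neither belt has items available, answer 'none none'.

Answer: A jar

Derivation:
Tick 1: prefer A, take nail from A; A=[jar,orb,spool] B=[fin,lathe,disk,hook,joint,peg] C=[nail]
Tick 2: prefer B, take fin from B; A=[jar,orb,spool] B=[lathe,disk,hook,joint,peg] C=[nail,fin]
Tick 3: prefer A, take jar from A; A=[orb,spool] B=[lathe,disk,hook,joint,peg] C=[nail,fin,jar]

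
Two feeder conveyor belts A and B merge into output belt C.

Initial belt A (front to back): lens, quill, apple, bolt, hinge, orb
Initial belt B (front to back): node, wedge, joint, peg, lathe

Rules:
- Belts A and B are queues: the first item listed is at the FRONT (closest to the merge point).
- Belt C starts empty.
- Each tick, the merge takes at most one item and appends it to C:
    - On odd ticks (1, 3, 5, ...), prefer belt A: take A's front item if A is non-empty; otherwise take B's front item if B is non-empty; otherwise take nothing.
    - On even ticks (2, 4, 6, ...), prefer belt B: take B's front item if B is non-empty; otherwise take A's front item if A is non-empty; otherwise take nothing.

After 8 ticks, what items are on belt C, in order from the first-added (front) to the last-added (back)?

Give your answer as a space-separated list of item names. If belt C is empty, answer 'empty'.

Answer: lens node quill wedge apple joint bolt peg

Derivation:
Tick 1: prefer A, take lens from A; A=[quill,apple,bolt,hinge,orb] B=[node,wedge,joint,peg,lathe] C=[lens]
Tick 2: prefer B, take node from B; A=[quill,apple,bolt,hinge,orb] B=[wedge,joint,peg,lathe] C=[lens,node]
Tick 3: prefer A, take quill from A; A=[apple,bolt,hinge,orb] B=[wedge,joint,peg,lathe] C=[lens,node,quill]
Tick 4: prefer B, take wedge from B; A=[apple,bolt,hinge,orb] B=[joint,peg,lathe] C=[lens,node,quill,wedge]
Tick 5: prefer A, take apple from A; A=[bolt,hinge,orb] B=[joint,peg,lathe] C=[lens,node,quill,wedge,apple]
Tick 6: prefer B, take joint from B; A=[bolt,hinge,orb] B=[peg,lathe] C=[lens,node,quill,wedge,apple,joint]
Tick 7: prefer A, take bolt from A; A=[hinge,orb] B=[peg,lathe] C=[lens,node,quill,wedge,apple,joint,bolt]
Tick 8: prefer B, take peg from B; A=[hinge,orb] B=[lathe] C=[lens,node,quill,wedge,apple,joint,bolt,peg]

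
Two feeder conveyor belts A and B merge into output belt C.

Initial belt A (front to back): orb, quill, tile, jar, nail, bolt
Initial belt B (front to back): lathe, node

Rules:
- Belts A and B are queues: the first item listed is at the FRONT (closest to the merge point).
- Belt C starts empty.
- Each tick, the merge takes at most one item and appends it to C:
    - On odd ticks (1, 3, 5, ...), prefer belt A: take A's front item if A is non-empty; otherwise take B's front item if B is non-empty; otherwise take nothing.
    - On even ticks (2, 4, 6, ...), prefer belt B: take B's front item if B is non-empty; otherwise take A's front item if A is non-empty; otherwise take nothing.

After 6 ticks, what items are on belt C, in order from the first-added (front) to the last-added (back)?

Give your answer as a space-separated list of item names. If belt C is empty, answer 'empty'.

Answer: orb lathe quill node tile jar

Derivation:
Tick 1: prefer A, take orb from A; A=[quill,tile,jar,nail,bolt] B=[lathe,node] C=[orb]
Tick 2: prefer B, take lathe from B; A=[quill,tile,jar,nail,bolt] B=[node] C=[orb,lathe]
Tick 3: prefer A, take quill from A; A=[tile,jar,nail,bolt] B=[node] C=[orb,lathe,quill]
Tick 4: prefer B, take node from B; A=[tile,jar,nail,bolt] B=[-] C=[orb,lathe,quill,node]
Tick 5: prefer A, take tile from A; A=[jar,nail,bolt] B=[-] C=[orb,lathe,quill,node,tile]
Tick 6: prefer B, take jar from A; A=[nail,bolt] B=[-] C=[orb,lathe,quill,node,tile,jar]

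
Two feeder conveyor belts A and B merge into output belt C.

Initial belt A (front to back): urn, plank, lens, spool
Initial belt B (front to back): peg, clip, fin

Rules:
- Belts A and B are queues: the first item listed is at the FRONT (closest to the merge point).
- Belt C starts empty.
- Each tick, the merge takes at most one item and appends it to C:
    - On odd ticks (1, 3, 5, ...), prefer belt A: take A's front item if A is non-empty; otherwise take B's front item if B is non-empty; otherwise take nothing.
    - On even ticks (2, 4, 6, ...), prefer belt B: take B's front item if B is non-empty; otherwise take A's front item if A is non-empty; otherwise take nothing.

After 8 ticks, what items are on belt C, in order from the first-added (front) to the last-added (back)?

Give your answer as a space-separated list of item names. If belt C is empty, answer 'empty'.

Tick 1: prefer A, take urn from A; A=[plank,lens,spool] B=[peg,clip,fin] C=[urn]
Tick 2: prefer B, take peg from B; A=[plank,lens,spool] B=[clip,fin] C=[urn,peg]
Tick 3: prefer A, take plank from A; A=[lens,spool] B=[clip,fin] C=[urn,peg,plank]
Tick 4: prefer B, take clip from B; A=[lens,spool] B=[fin] C=[urn,peg,plank,clip]
Tick 5: prefer A, take lens from A; A=[spool] B=[fin] C=[urn,peg,plank,clip,lens]
Tick 6: prefer B, take fin from B; A=[spool] B=[-] C=[urn,peg,plank,clip,lens,fin]
Tick 7: prefer A, take spool from A; A=[-] B=[-] C=[urn,peg,plank,clip,lens,fin,spool]
Tick 8: prefer B, both empty, nothing taken; A=[-] B=[-] C=[urn,peg,plank,clip,lens,fin,spool]

Answer: urn peg plank clip lens fin spool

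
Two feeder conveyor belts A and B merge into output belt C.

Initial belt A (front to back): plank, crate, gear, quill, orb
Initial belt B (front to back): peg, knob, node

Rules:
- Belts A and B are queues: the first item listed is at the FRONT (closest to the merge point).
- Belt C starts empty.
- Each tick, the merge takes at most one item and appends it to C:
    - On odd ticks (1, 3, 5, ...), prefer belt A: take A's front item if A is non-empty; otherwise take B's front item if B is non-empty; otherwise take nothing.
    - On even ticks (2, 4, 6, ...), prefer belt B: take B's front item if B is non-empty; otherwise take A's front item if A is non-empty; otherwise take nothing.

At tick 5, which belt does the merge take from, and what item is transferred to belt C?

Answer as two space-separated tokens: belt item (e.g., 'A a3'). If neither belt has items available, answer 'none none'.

Answer: A gear

Derivation:
Tick 1: prefer A, take plank from A; A=[crate,gear,quill,orb] B=[peg,knob,node] C=[plank]
Tick 2: prefer B, take peg from B; A=[crate,gear,quill,orb] B=[knob,node] C=[plank,peg]
Tick 3: prefer A, take crate from A; A=[gear,quill,orb] B=[knob,node] C=[plank,peg,crate]
Tick 4: prefer B, take knob from B; A=[gear,quill,orb] B=[node] C=[plank,peg,crate,knob]
Tick 5: prefer A, take gear from A; A=[quill,orb] B=[node] C=[plank,peg,crate,knob,gear]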